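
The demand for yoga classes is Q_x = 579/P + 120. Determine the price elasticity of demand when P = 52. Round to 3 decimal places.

-0.085

At P = 52, Q_x = 131.1346.
dQ_x/dP = −579/P² = −0.2141.
Point elasticity E = (dQ_x/dP)·(P/Q_x) = -0.2141 × 52/131.1346 ≈ -0.085.
|E| < 1, so demand is inelastic at this price.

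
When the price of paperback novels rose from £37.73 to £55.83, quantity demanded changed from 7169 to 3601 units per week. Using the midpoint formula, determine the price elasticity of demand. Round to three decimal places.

%Δq = (3601 − 7169)/[(7169 + 3601)/2] = -3568/5385 ≈ -0.6626.
%ΔP = (55.83 − 37.73)/[(37.73 + 55.83)/2] = 18.1/46.78 ≈ 0.3869.
Arc elasticity E = %Δq/%ΔP ≈ -0.6626/0.3869 ≈ -1.712.
|E| > 1: demand is elastic over this range.

-1.712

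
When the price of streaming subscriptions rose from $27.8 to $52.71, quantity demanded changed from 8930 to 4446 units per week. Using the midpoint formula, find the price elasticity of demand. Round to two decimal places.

%ΔQ = (4446 − 8930)/[(8930 + 4446)/2] = -4484/6688 ≈ -0.6705.
%Δp = (52.71 − 27.8)/[(27.8 + 52.71)/2] = 24.91/40.255 ≈ 0.6188.
Arc elasticity E = %ΔQ/%Δp ≈ -0.6705/0.6188 ≈ -1.08.
|E| > 1: demand is elastic over this range.

-1.08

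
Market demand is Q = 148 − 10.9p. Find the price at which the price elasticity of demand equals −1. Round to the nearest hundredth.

6.79

For linear demand Q = a − bp, E = −bp/(a − bp). |E| = 1 ⇒ bp = a − bp ⇒ p = a/(2b).
p = 148/(2·10.9) ≈ 6.79.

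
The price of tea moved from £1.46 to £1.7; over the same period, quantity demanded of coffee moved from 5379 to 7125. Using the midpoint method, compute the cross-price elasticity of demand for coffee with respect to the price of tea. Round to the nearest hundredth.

1.84

%ΔQ_x = (7125 − 5379)/[(5379+7125)/2] = 1746/6252 ≈ 0.2793.
%ΔP_y = (1.7 − 1.46)/[(1.46+1.7)/2] ≈ 0.1519.
E_xy = 0.2793/0.1519 ≈ 1.84.
E_xy > 0, so coffee and tea are substitutes.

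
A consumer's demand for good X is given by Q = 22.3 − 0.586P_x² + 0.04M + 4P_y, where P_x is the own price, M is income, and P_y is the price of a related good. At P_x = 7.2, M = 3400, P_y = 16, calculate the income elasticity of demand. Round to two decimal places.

Evaluating quantity at (P_x, M, P_y) gives Q = 22.3 − 0.586(7.2)² + 0.04(3400) + 4(16) = 22.3 − 30.3782 + 136 + 64 = 191.9218.
∂Q/∂M = +0.04, so E_I = 0.04·(3400/191.9218) ≈ 0.71.
E_I ∈ (0,1): normal good (necessity).

0.71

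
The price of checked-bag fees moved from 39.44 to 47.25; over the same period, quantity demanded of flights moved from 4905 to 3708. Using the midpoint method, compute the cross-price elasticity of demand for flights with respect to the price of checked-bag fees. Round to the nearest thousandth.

%ΔQ_x = (3708 − 4905)/[(4905+3708)/2] = -1197/4306.5 ≈ -0.2780.
%ΔP_y = (47.25 − 39.44)/[(39.44+47.25)/2] ≈ 0.1802.
E_xy = -0.2780/0.1802 ≈ -1.543.
E_xy < 0, so flights and checked-bag fees are complements.

-1.543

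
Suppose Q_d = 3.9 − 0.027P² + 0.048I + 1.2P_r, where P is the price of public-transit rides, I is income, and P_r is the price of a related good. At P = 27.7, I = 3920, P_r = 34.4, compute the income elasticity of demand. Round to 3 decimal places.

0.885

Evaluating quantity at (P, I, P_r) gives Q_d = 3.9 − 0.027(27.7)² + 0.048(3920) + 1.2(34.4) = 3.9 − 20.7168 + 188.16 + 41.28 = 212.6232.
∂Q_d/∂I = +0.048, so E_I = 0.048·(3920/212.6232) ≈ 0.885.
E_I ∈ (0,1): normal good (necessity).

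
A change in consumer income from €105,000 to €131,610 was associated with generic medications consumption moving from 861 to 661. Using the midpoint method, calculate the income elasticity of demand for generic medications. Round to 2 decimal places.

-1.17

%ΔQ = (661 − 861)/[(861+661)/2] = -200/761 ≈ -0.2628.
%ΔM = (131,610 − 105,000)/[(105,000+131,610)/2] = 26610/118305 ≈ 0.2249.
E_I = %ΔQ/%ΔM ≈ -1.17.
E_I < 0: inferior good.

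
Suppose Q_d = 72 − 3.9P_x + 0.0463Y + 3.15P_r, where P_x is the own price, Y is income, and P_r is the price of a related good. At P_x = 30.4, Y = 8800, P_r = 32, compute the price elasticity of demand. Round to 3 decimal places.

Evaluating quantity at (P_x, Y, P_r) gives Q_d = 72 − 3.9(30.4) + 0.0463(8800) + 3.15(32) = 72 − 118.56 + 407.44 + 100.8 = 461.68.
∂Q_d/∂P_x = −3.9, so E_p = (−3.9)·(30.4/461.68) ≈ -0.257.
|E_p| < 1: demand is inelastic.

-0.257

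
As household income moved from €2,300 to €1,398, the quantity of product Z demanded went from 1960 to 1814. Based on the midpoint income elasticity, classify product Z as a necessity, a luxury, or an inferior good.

%ΔQ = (1814 − 1960)/[(1960+1814)/2] = -146/1887 ≈ -0.0774.
%ΔI = (1,398 − 2,300)/[(2,300+1,398)/2] = -902/1849 ≈ -0.4878.
E_I = %ΔQ/%ΔI ≈ 0.159.
E_I ∈ (0,1): normal good (necessity).

necessity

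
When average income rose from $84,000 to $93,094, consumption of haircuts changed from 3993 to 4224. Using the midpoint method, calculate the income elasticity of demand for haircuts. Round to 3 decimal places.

%ΔQ = (4224 − 3993)/[(3993+4224)/2] = 231/4108.5 ≈ 0.0562.
%ΔM = (93,094 − 84,000)/[(84,000+93,094)/2] = 9094/88547 ≈ 0.1027.
E_I = %ΔQ/%ΔM ≈ 0.547.
E_I ∈ (0,1): normal good (necessity).

0.547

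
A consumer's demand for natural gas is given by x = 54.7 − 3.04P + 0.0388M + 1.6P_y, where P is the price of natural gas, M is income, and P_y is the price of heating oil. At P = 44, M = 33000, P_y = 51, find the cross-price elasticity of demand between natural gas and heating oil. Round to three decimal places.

Evaluating quantity at (P, M, P_y) gives x = 54.7 − 3.04(44) + 0.0388(33000) + 1.6(51) = 54.7 − 133.76 + 1280.4 + 81.6 = 1282.94.
∂x/∂P_y = +1.6, so E_xy = 1.6·(51/1282.94) ≈ 0.064.
E_xy > 0: the goods are substitutes.

0.064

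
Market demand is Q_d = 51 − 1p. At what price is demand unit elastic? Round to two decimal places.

For linear demand Q_d = a − bp, E = −bp/(a − bp). |E| = 1 ⇒ bp = a − bp ⇒ p = a/(2b).
p = 51/(2·1) = 25.50.

25.50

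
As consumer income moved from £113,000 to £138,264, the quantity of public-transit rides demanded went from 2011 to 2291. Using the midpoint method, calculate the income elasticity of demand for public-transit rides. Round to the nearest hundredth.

%ΔQ = (2291 − 2011)/[(2011+2291)/2] = 280/2151 ≈ 0.1302.
%ΔI = (138,264 − 113,000)/[(113,000+138,264)/2] = 25264/125632 ≈ 0.2011.
E_I = %ΔQ/%ΔI ≈ 0.65.
E_I ∈ (0,1): normal good (necessity).

0.65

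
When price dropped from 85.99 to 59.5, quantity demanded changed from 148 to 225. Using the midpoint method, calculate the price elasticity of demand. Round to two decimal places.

-1.13

%Δq = (225 − 148)/[(148 + 225)/2] = 77/186.5 ≈ 0.4129.
%Δp = (59.5 − 85.99)/[(85.99 + 59.5)/2] = -26.49/72.745 ≈ -0.3641.
Arc elasticity E = %Δq/%Δp ≈ 0.4129/-0.3641 ≈ -1.13.
|E| > 1: demand is elastic over this range.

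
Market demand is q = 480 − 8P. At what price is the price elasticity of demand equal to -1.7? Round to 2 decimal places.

37.78

Set −bP/(a − bP) = −1.7 ⇒ bP = 1.7(a − bP) ⇒ bP(1+1.7) = 1.7·a.
P = 1.7·480/(8·2.7) ≈ 37.78.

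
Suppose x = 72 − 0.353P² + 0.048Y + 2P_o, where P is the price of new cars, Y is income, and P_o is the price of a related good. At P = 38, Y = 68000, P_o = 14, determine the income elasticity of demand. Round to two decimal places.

First evaluate x: 72 − 0.353(38)² + 0.048(68000) + 2(14) = 72 − 509.732 + 3264 + 28 = 2854.268.
∂x/∂Y = +0.048, so E_I = 0.048·(68000/2854.268) ≈ 1.14.
E_I > 1: normal good (luxury).

1.14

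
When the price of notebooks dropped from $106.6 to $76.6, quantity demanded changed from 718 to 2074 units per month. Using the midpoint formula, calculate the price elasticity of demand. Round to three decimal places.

-2.966

%Δq = (2074 − 718)/[(718 + 2074)/2] = 1356/1396 ≈ 0.9713.
%Δp = (76.6 − 106.6)/[(106.6 + 76.6)/2] = -30/91.6 ≈ -0.3275.
Arc elasticity E = %Δq/%Δp ≈ 0.9713/-0.3275 ≈ -2.966.
|E| > 1: demand is elastic over this range.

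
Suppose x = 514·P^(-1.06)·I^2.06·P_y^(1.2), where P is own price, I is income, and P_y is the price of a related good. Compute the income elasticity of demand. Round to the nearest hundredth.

2.06

For a Cobb–Douglas (constant-elasticity) form x = A·I^α·…, the elasticity with respect to I equals the exponent α at every point.
Here the exponent on I is 2.06, so the income elasticity of demand is 2.06.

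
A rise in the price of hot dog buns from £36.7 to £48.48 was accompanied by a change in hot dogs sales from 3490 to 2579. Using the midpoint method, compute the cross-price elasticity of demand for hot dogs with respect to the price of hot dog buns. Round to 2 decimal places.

%ΔQ_x = (2579 − 3490)/[(3490+2579)/2] = -911/3034.5 ≈ -0.3002.
%ΔP_y = (48.48 − 36.7)/[(36.7+48.48)/2] ≈ 0.2766.
E_xy = -0.3002/0.2766 ≈ -1.09.
E_xy < 0, so hot dogs and hot dog buns are complements.

-1.09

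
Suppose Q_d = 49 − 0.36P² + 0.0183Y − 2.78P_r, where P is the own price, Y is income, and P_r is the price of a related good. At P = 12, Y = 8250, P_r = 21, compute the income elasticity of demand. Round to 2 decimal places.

1.68

Q_d = 49 − 0.36(12)² + 0.0183(8250) − 2.78(21) = 49 − 51.84 + 150.975 − 58.38 = 89.755.
∂Q_d/∂Y = +0.0183, so E_I = 0.0183·(8250/89.755) ≈ 1.68.
E_I > 1: normal good (luxury).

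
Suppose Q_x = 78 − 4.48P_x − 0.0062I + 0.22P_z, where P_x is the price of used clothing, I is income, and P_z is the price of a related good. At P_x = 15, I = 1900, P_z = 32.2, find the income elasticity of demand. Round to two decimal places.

At the given point, Q_x = 78 − 4.48(15) − 0.0062(1900) + 0.22(32.2) = 78 − 67.2 − 11.78 + 7.084 = 6.104.
∂Q_x/∂I = −0.0062, so E_I = -0.0062·(1900/6.104) ≈ -1.93.
E_I < 0: inferior good.

-1.93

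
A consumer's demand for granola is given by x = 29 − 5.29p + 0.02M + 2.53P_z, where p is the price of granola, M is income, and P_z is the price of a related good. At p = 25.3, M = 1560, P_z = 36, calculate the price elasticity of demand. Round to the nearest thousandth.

-7.673

First evaluate x: 29 − 5.29(25.3) + 0.02(1560) + 2.53(36) = 29 − 133.837 + 31.2 + 91.08 = 17.443.
∂x/∂p = −5.29, so E_p = (−5.29)·(25.3/17.443) ≈ -7.673.
|E_p| > 1: demand is elastic.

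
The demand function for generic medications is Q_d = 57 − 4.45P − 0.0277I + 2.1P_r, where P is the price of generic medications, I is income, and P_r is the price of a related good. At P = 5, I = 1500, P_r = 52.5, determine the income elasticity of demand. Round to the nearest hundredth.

At the given point, Q_d = 57 − 4.45(5) − 0.0277(1500) + 2.1(52.5) = 57 − 22.25 − 41.55 + 110.25 = 103.45.
∂Q_d/∂I = −0.0277, so E_I = -0.0277·(1500/103.45) ≈ -0.40.
E_I < 0: inferior good.

-0.40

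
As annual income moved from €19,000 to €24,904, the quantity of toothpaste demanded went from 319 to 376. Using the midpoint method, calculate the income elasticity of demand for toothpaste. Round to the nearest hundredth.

0.61

%ΔQ = (376 − 319)/[(319+376)/2] = 57/347.5 ≈ 0.1640.
%ΔY = (24,904 − 19,000)/[(19,000+24,904)/2] = 5904/21952 ≈ 0.2690.
E_I = %ΔQ/%ΔY ≈ 0.61.
E_I ∈ (0,1): normal good (necessity).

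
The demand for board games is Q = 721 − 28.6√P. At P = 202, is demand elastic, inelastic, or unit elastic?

At P = 202, Q = 314.5176.
dQ/dP = −28.6/(2√P) = −28.6/(2·14.2127).
Point elasticity E = (dQ/dP)·(P/Q) = -1.0061 × 202/314.5176 ≈ -0.646.
|E| ≈ 0.646 < 1, so demand is inelastic.

inelastic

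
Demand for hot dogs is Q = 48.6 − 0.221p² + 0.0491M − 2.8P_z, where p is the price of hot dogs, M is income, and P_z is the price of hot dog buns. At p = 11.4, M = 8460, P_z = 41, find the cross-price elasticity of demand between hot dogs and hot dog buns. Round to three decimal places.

-0.358

First evaluate Q: 48.6 − 0.221(11.4)² + 0.0491(8460) − 2.8(41) = 48.6 − 28.7212 + 415.386 − 114.8 = 320.4648.
∂Q/∂P_z = −2.8, so E_xy = -2.8·(41/320.4648) ≈ -0.358.
E_xy < 0: the goods are complements.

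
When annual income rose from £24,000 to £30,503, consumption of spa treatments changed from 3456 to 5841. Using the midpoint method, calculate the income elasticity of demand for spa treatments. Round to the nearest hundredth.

2.15

%ΔQ = (5841 − 3456)/[(3456+5841)/2] = 2385/4648.5 ≈ 0.5131.
%ΔM = (30,503 − 24,000)/[(24,000+30,503)/2] = 6503/27251.5 ≈ 0.2386.
E_I = %ΔQ/%ΔM ≈ 2.15.
E_I > 1: normal good (luxury).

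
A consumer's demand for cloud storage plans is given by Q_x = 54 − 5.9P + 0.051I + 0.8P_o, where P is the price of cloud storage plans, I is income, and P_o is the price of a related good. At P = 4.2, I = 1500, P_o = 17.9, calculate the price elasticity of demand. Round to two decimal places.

Substituting, Q_x = 54 − 5.9(4.2) + 0.051(1500) + 0.8(17.9) = 54 − 24.78 + 76.5 + 14.32 = 120.04.
∂Q_x/∂P = −5.9, so E_p = (−5.9)·(4.2/120.04) ≈ -0.21.
|E_p| < 1: demand is inelastic.

-0.21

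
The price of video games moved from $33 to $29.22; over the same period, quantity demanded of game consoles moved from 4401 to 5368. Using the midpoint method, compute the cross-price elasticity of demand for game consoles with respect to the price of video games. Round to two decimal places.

%ΔQ_x = (5368 − 4401)/[(4401+5368)/2] = 967/4884.5 ≈ 0.1980.
%ΔP_y = (29.22 − 33)/[(33+29.22)/2] ≈ -0.1215.
E_xy = 0.1980/-0.1215 ≈ -1.63.
E_xy < 0, so game consoles and video games are complements.

-1.63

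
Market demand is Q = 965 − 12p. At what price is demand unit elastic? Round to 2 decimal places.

For linear demand Q = a − bp, E = −bp/(a − bp). |E| = 1 ⇒ bp = a − bp ⇒ p = a/(2b).
p = 965/(2·12) ≈ 40.21.

40.21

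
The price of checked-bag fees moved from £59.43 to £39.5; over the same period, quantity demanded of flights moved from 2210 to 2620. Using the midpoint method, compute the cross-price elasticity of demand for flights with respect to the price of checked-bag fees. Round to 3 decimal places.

-0.421

%ΔQ_x = (2620 − 2210)/[(2210+2620)/2] = 410/2415 ≈ 0.1698.
%ΔP_y = (39.5 − 59.43)/[(59.43+39.5)/2] ≈ -0.4029.
E_xy = 0.1698/-0.4029 ≈ -0.421.
E_xy < 0, so flights and checked-bag fees are complements.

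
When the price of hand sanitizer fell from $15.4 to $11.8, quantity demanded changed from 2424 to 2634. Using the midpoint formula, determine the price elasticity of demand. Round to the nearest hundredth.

%Δq = (2634 − 2424)/[(2424 + 2634)/2] = 210/2529 ≈ 0.0830.
%ΔP = (11.8 − 15.4)/[(15.4 + 11.8)/2] = -3.6/13.6 ≈ -0.2647.
Arc elasticity E = %Δq/%ΔP ≈ 0.0830/-0.2647 ≈ -0.31.
|E| < 1: demand is inelastic over this range.

-0.31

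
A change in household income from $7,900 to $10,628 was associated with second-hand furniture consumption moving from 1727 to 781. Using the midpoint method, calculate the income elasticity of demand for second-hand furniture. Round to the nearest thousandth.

-2.562

%ΔQ = (781 − 1727)/[(1727+781)/2] = -946/1254 ≈ -0.7544.
%ΔI = (10,628 − 7,900)/[(7,900+10,628)/2] = 2728/9264 ≈ 0.2945.
E_I = %ΔQ/%ΔI ≈ -2.562.
E_I < 0: inferior good.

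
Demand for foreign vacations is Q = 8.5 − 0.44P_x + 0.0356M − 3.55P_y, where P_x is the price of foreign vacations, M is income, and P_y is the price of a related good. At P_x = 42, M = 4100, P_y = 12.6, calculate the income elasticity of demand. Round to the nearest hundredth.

1.60

At the given point, Q = 8.5 − 0.44(42) + 0.0356(4100) − 3.55(12.6) = 8.5 − 18.48 + 145.96 − 44.73 = 91.25.
∂Q/∂M = +0.0356, so E_I = 0.0356·(4100/91.25) ≈ 1.60.
E_I > 1: normal good (luxury).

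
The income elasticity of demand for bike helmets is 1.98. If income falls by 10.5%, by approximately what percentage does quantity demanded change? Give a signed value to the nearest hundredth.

%ΔQ ≈ E × %ΔI = (1.98) × (-10.5%) = -20.79%.

-20.79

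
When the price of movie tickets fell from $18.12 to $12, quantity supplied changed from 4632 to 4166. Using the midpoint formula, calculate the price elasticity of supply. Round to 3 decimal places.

%ΔQ = (4166 − 4632)/[(4632 + 4166)/2] = -466/4399 ≈ -0.1059.
%Δp = (12 − 18.12)/[(18.12 + 12)/2] = -6.12/15.06 ≈ -0.4064.
Arc elasticity E = %ΔQ/%Δp ≈ -0.1059/-0.4064 ≈ 0.261.
|E| < 1: supply is inelastic over this range.

0.261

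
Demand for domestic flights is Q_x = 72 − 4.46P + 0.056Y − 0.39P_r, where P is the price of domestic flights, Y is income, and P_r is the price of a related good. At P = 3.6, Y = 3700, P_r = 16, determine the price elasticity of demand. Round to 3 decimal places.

-0.062

At the given point, Q_x = 72 − 4.46(3.6) + 0.056(3700) − 0.39(16) = 72 − 16.056 + 207.2 − 6.24 = 256.904.
∂Q_x/∂P = −4.46, so E_p = (−4.46)·(3.6/256.904) ≈ -0.062.
|E_p| < 1: demand is inelastic.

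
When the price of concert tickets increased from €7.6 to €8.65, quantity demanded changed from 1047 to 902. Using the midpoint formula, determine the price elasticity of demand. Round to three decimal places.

%ΔQ = (902 − 1047)/[(1047 + 902)/2] = -145/974.5 ≈ -0.1488.
%Δp = (8.65 − 7.6)/[(7.6 + 8.65)/2] = 1.05/8.125 ≈ 0.1292.
Arc elasticity E = %ΔQ/%Δp ≈ -0.1488/0.1292 ≈ -1.151.
|E| > 1: demand is elastic over this range.

-1.151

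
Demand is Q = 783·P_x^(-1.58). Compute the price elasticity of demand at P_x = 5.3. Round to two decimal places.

-1.58

For a Cobb–Douglas (constant-elasticity) form Q = A·P_x^α·…, the elasticity with respect to P_x equals the exponent α at every point.
Here the exponent on P_x is -1.58, so the price elasticity of demand is -1.58.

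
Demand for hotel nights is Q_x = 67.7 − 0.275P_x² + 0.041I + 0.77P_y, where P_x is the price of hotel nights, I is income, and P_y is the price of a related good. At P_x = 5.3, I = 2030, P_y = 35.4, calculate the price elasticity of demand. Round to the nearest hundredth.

-0.09

Evaluating quantity at (P_x, I, P_y) gives Q_x = 67.7 − 0.275(5.3)² + 0.041(2030) + 0.77(35.4) = 67.7 − 7.7248 + 83.23 + 27.258 = 170.4633.
∂Q_x/∂P_x = −2·0.275·P_x = -2.915, so E_p = -2.915·(5.3/170.4633) ≈ -0.09.
|E_p| < 1: demand is inelastic.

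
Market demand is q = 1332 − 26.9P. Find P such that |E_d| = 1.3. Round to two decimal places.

Set −bP/(a − bP) = −1.3 ⇒ bP = 1.3(a − bP) ⇒ bP(1+1.3) = 1.3·a.
P = 1.3·1332/(26.9·2.3) ≈ 27.99.

27.99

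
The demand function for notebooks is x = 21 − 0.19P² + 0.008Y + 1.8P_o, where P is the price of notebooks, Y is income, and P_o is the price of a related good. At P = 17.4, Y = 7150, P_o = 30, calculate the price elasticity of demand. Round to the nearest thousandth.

-1.541

x = 21 − 0.19(17.4)² + 0.008(7150) + 1.8(30) = 21 − 57.5244 + 57.2 + 54 = 74.6756.
∂x/∂P = −2·0.19·P = -6.612, so E_p = -6.612·(17.4/74.6756) ≈ -1.541.
|E_p| > 1: demand is elastic.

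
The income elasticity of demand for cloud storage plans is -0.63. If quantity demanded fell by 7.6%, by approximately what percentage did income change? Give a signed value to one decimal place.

%ΔQ ≈ E × %ΔI ⇒ %ΔI = %ΔQ / E = (-7.6%)/(-0.63) ≈ 12.1%.

12.1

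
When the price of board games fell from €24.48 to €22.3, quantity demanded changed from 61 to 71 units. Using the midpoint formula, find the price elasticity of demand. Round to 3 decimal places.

-1.626

%Δq = (71 − 61)/[(61 + 71)/2] = 10/66 ≈ 0.1515.
%Δp = (22.3 − 24.48)/[(24.48 + 22.3)/2] = -2.18/23.39 ≈ -0.0932.
Arc elasticity E = %Δq/%Δp ≈ 0.1515/-0.0932 ≈ -1.626.
|E| > 1: demand is elastic over this range.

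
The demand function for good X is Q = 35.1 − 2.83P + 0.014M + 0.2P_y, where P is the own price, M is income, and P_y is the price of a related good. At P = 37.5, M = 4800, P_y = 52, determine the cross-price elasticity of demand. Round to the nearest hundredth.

1.58

Q = 35.1 − 2.83(37.5) + 0.014(4800) + 0.2(52) = 35.1 − 106.125 + 67.2 + 10.4 = 6.575.
∂Q/∂P_y = +0.2, so E_xy = 0.2·(52/6.575) ≈ 1.58.
E_xy > 0: the goods are substitutes.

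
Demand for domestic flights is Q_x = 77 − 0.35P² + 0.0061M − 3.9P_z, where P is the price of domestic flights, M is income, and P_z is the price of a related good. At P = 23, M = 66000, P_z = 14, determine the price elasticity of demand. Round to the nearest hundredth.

-1.54

First evaluate Q_x: 77 − 0.35(23)² + 0.0061(66000) − 3.9(14) = 77 − 185.15 + 402.6 − 54.6 = 239.85.
∂Q_x/∂P = −2·0.35·P = -16.1, so E_p = -16.1·(23/239.85) ≈ -1.54.
|E_p| > 1: demand is elastic.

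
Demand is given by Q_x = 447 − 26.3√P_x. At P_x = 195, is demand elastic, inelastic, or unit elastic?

elastic

At P_x = 195, Q_x = 79.7405.
dQ_x/dP_x = −26.3/(2√P_x) = −26.3/(2·13.9642).
Point elasticity E = (dQ_x/dP_x)·(P_x/Q_x) = -0.9417 × 195/79.7405 ≈ -2.303.
|E| ≈ 2.303 > 1, so demand is elastic.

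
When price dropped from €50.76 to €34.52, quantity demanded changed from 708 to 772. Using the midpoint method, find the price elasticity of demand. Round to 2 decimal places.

-0.23

%Δq = (772 − 708)/[(708 + 772)/2] = 64/740 ≈ 0.0865.
%Δp = (34.52 − 50.76)/[(50.76 + 34.52)/2] = -16.24/42.64 ≈ -0.3809.
Arc elasticity E = %Δq/%Δp ≈ 0.0865/-0.3809 ≈ -0.23.
|E| < 1: demand is inelastic over this range.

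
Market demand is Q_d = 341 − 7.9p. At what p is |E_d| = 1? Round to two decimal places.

21.58

For linear demand Q_d = a − bp, E = −bp/(a − bp). |E| = 1 ⇒ bp = a − bp ⇒ p = a/(2b).
p = 341/(2·7.9) ≈ 21.58.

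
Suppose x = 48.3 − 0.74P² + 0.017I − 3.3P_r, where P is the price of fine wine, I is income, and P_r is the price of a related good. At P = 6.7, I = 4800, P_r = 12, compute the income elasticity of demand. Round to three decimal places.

x = 48.3 − 0.74(6.7)² + 0.017(4800) − 3.3(12) = 48.3 − 33.2186 + 81.6 − 39.6 = 57.0814.
∂x/∂I = +0.017, so E_I = 0.017·(4800/57.0814) ≈ 1.430.
E_I > 1: normal good (luxury).

1.430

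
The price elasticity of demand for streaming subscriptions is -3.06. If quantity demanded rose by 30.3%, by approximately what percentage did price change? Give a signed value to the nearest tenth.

-9.9

%ΔQ ≈ E × %ΔP ⇒ %ΔP = %ΔQ / E = (30.3%)/(-3.06) ≈ -9.9%.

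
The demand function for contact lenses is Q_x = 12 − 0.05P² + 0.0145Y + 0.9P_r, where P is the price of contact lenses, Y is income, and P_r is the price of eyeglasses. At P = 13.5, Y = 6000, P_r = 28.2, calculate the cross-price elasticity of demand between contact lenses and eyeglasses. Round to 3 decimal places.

Evaluating quantity at (P, Y, P_r) gives Q_x = 12 − 0.05(13.5)² + 0.0145(6000) + 0.9(28.2) = 12 − 9.1125 + 87 + 25.38 = 115.2675.
∂Q_x/∂P_r = +0.9, so E_xy = 0.9·(28.2/115.2675) ≈ 0.220.
E_xy > 0: the goods are substitutes.

0.220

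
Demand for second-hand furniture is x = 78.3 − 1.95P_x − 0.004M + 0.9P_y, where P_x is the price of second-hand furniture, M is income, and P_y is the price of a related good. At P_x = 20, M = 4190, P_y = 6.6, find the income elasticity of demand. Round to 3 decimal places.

-0.588

x = 78.3 − 1.95(20) − 0.004(4190) + 0.9(6.6) = 78.3 − 39 − 16.76 + 5.94 = 28.48.
∂x/∂M = −0.004, so E_I = -0.004·(4190/28.48) ≈ -0.588.
E_I < 0: inferior good.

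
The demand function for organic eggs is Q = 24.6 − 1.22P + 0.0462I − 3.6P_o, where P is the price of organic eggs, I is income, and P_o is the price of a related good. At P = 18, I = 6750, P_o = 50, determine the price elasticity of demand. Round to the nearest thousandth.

-0.163

At the given point, Q = 24.6 − 1.22(18) + 0.0462(6750) − 3.6(50) = 24.6 − 21.96 + 311.85 − 180 = 134.49.
∂Q/∂P = −1.22, so E_p = (−1.22)·(18/134.49) ≈ -0.163.
|E_p| < 1: demand is inelastic.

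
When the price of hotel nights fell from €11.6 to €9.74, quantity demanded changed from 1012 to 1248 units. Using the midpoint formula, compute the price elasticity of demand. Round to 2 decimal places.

-1.20

%Δq = (1248 − 1012)/[(1012 + 1248)/2] = 236/1130 ≈ 0.2088.
%ΔP = (9.74 − 11.6)/[(11.6 + 9.74)/2] = -1.86/10.67 ≈ -0.1743.
Arc elasticity E = %Δq/%ΔP ≈ 0.2088/-0.1743 ≈ -1.20.
|E| > 1: demand is elastic over this range.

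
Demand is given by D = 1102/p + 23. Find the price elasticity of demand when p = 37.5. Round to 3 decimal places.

At p = 37.5, D = 52.3867.
dD/dp = −1102/p² = −0.7836.
Point elasticity E = (dD/dp)·(p/D) = -0.7836 × 37.5/52.3867 ≈ -0.561.
|E| < 1, so demand is inelastic at this price.

-0.561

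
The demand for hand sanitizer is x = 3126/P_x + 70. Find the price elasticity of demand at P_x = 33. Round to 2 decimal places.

At P_x = 33, x = 164.7273.
dx/dP_x = −3126/P_x² = −2.8705.
Point elasticity E = (dx/dP_x)·(P_x/x) = -2.8705 × 33/164.7273 ≈ -0.58.
|E| < 1, so demand is inelastic at this price.

-0.58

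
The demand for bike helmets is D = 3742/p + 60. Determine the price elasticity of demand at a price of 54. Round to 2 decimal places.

At p = 54, D = 129.2963.
dD/dp = −3742/p² = −1.2833.
Point elasticity E = (dD/dp)·(p/D) = -1.2833 × 54/129.2963 ≈ -0.54.
|E| < 1, so demand is inelastic at this price.

-0.54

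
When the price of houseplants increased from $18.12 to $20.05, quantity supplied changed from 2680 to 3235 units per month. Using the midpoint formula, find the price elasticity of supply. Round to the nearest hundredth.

%ΔQ = (3235 − 2680)/[(2680 + 3235)/2] = 555/2957.5 ≈ 0.1877.
%Δp = (20.05 − 18.12)/[(18.12 + 20.05)/2] = 1.93/19.085 ≈ 0.1011.
Arc elasticity E = %ΔQ/%Δp ≈ 0.1877/0.1011 ≈ 1.86.
|E| > 1: supply is elastic over this range.

1.86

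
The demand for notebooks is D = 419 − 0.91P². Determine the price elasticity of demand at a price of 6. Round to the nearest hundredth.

-0.17

At P = 6, D = 386.24.
dD/dP = −2·0.91·P = −10.92.
Point elasticity E = (dD/dP)·(P/D) = -10.92 × 6/386.24 ≈ -0.17.
|E| < 1, so demand is inelastic at this price.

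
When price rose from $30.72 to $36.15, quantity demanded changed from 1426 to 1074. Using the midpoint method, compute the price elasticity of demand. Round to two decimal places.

%ΔQ = (1074 − 1426)/[(1426 + 1074)/2] = -352/1250 ≈ -0.2816.
%ΔP = (36.15 − 30.72)/[(30.72 + 36.15)/2] = 5.43/33.435 ≈ 0.1624.
Arc elasticity E = %ΔQ/%ΔP ≈ -0.2816/0.1624 ≈ -1.73.
|E| > 1: demand is elastic over this range.

-1.73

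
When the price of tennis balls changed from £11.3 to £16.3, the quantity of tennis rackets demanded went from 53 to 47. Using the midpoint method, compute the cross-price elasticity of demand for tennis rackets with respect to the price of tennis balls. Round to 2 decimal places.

-0.33

%ΔQ_x = (47 − 53)/[(53+47)/2] = -6/50 ≈ -0.1200.
%ΔP_y = (16.3 − 11.3)/[(11.3+16.3)/2] ≈ 0.3623.
E_xy = -0.1200/0.3623 ≈ -0.33.
E_xy < 0, so tennis rackets and tennis balls are complements.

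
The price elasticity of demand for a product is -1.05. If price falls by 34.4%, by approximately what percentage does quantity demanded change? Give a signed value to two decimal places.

36.12

%ΔQ ≈ E × %ΔP = (-1.05) × (-34.4%) = 36.12%.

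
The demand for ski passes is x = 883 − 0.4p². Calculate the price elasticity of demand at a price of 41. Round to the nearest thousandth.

-6.386

At p = 41, x = 210.6.
dx/dp = −2·0.4·p = −32.8.
Point elasticity E = (dx/dp)·(p/x) = -32.8 × 41/210.6 ≈ -6.386.
|E| > 1, so demand is elastic at this price.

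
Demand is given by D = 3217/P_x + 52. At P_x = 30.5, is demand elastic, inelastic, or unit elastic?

inelastic

At P_x = 30.5, D = 157.4754.
dD/dP_x = −3217/P_x² = −3.4582.
Point elasticity E = (dD/dP_x)·(P_x/D) = -3.4582 × 30.5/157.4754 ≈ -0.670.
|E| ≈ 0.670 < 1, so demand is inelastic.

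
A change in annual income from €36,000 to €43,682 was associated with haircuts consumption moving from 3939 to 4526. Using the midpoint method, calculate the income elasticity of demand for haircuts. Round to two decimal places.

%ΔQ = (4526 − 3939)/[(3939+4526)/2] = 587/4232.5 ≈ 0.1387.
%ΔI = (43,682 − 36,000)/[(36,000+43,682)/2] = 7682/39841 ≈ 0.1928.
E_I = %ΔQ/%ΔI ≈ 0.72.
E_I ∈ (0,1): normal good (necessity).

0.72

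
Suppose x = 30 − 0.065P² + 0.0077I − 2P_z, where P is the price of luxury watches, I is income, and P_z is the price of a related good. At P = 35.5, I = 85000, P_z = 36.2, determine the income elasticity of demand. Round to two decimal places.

1.23

x = 30 − 0.065(35.5)² + 0.0077(85000) − 2(36.2) = 30 − 81.9163 + 654.5 − 72.4 = 530.1838.
∂x/∂I = +0.0077, so E_I = 0.0077·(85000/530.1838) ≈ 1.23.
E_I > 1: normal good (luxury).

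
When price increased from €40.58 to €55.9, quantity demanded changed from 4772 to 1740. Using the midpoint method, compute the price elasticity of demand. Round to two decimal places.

-2.93

%Δq = (1740 − 4772)/[(4772 + 1740)/2] = -3032/3256 ≈ -0.9312.
%ΔP = (55.9 − 40.58)/[(40.58 + 55.9)/2] = 15.32/48.24 ≈ 0.3176.
Arc elasticity E = %Δq/%ΔP ≈ -0.9312/0.3176 ≈ -2.93.
|E| > 1: demand is elastic over this range.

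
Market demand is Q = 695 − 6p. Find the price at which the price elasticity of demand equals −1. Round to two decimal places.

57.92

For linear demand Q = a − bp, E = −bp/(a − bp). |E| = 1 ⇒ bp = a − bp ⇒ p = a/(2b).
p = 695/(2·6) ≈ 57.92.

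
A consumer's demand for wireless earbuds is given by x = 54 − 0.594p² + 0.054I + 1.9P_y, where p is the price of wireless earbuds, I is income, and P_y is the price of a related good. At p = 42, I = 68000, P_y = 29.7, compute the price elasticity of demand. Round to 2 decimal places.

x = 54 − 0.594(42)² + 0.054(68000) + 1.9(29.7) = 54 − 1047.816 + 3672 + 56.43 = 2734.614.
∂x/∂p = −2·0.594·p = -49.896, so E_p = -49.896·(42/2734.614) ≈ -0.77.
|E_p| < 1: demand is inelastic.

-0.77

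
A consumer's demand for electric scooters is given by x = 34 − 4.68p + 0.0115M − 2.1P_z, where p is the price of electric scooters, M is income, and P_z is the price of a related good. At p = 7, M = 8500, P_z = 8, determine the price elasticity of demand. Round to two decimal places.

Substituting, x = 34 − 4.68(7) + 0.0115(8500) − 2.1(8) = 34 − 32.76 + 97.75 − 16.8 = 82.19.
∂x/∂p = −4.68, so E_p = (−4.68)·(7/82.19) ≈ -0.40.
|E_p| < 1: demand is inelastic.

-0.40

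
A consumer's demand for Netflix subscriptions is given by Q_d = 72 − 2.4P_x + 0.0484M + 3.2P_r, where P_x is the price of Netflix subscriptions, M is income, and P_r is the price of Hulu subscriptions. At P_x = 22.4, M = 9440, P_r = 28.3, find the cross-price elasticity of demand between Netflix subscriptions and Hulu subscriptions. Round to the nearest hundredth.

At the given point, Q_d = 72 − 2.4(22.4) + 0.0484(9440) + 3.2(28.3) = 72 − 53.76 + 456.896 + 90.56 = 565.696.
∂Q_d/∂P_r = +3.2, so E_xy = 3.2·(28.3/565.696) ≈ 0.16.
E_xy > 0: the goods are substitutes.

0.16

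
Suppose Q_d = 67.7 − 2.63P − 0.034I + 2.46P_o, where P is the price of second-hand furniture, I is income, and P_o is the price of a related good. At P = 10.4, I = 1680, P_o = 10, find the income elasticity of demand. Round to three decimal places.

-7.297

At the given point, Q_d = 67.7 − 2.63(10.4) − 0.034(1680) + 2.46(10) = 67.7 − 27.352 − 57.12 + 24.6 = 7.828.
∂Q_d/∂I = −0.034, so E_I = -0.034·(1680/7.828) ≈ -7.297.
E_I < 0: inferior good.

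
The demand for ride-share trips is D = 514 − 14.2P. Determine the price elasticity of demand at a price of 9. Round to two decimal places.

-0.33

At P = 9, D = 386.2.
dD/dP = −14.2.
Point elasticity E = (dD/dP)·(P/D) = -14.2 × 9/386.2 ≈ -0.33.
|E| < 1, so demand is inelastic at this price.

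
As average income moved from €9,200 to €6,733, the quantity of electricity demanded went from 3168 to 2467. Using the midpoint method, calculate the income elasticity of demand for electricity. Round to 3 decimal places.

%ΔQ = (2467 − 3168)/[(3168+2467)/2] = -701/2817.5 ≈ -0.2488.
%ΔY = (6,733 − 9,200)/[(9,200+6,733)/2] = -2467/7966.5 ≈ -0.3097.
E_I = %ΔQ/%ΔY ≈ 0.803.
E_I ∈ (0,1): normal good (necessity).

0.803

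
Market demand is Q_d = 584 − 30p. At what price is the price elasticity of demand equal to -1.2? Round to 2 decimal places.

Set −bp/(a − bp) = −1.2 ⇒ bp = 1.2(a − bp) ⇒ bp(1+1.2) = 1.2·a.
p = 1.2·584/(30·2.2) ≈ 10.62.

10.62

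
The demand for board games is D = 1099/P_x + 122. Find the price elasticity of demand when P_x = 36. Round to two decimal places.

-0.20

At P_x = 36, D = 152.5278.
dD/dP_x = −1099/P_x² = −0.848.
Point elasticity E = (dD/dP_x)·(P_x/D) = -0.848 × 36/152.5278 ≈ -0.20.
|E| < 1, so demand is inelastic at this price.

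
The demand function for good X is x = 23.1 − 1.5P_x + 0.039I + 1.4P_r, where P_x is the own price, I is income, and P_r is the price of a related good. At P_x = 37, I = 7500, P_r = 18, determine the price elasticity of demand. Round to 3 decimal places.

First evaluate x: 23.1 − 1.5(37) + 0.039(7500) + 1.4(18) = 23.1 − 55.5 + 292.5 + 25.2 = 285.3.
∂x/∂P_x = −1.5, so E_p = (−1.5)·(37/285.3) ≈ -0.195.
|E_p| < 1: demand is inelastic.

-0.195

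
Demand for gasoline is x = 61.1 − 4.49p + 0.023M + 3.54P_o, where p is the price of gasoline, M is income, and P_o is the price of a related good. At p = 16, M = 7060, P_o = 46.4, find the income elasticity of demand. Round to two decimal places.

0.51

Evaluating quantity at (p, M, P_o) gives x = 61.1 − 4.49(16) + 0.023(7060) + 3.54(46.4) = 61.1 − 71.84 + 162.38 + 164.256 = 315.896.
∂x/∂M = +0.023, so E_I = 0.023·(7060/315.896) ≈ 0.51.
E_I ∈ (0,1): normal good (necessity).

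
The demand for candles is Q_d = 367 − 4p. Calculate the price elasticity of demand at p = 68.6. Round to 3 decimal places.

At p = 68.6, Q_d = 92.6.
dQ_d/dp = −4.
Point elasticity E = (dQ_d/dp)·(p/Q_d) = -4 × 68.6/92.6 ≈ -2.963.
|E| > 1, so demand is elastic at this price.

-2.963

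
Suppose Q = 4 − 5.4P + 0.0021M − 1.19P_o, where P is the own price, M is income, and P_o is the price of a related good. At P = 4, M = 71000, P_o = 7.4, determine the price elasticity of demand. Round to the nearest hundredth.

-0.18

Evaluating quantity at (P, M, P_o) gives Q = 4 − 5.4(4) + 0.0021(71000) − 1.19(7.4) = 4 − 21.6 + 149.1 − 8.806 = 122.694.
∂Q/∂P = −5.4, so E_p = (−5.4)·(4/122.694) ≈ -0.18.
|E_p| < 1: demand is inelastic.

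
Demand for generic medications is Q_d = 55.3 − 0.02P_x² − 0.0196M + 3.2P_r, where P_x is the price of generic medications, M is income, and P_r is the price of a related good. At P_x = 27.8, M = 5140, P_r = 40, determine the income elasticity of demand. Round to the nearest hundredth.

Q_d = 55.3 − 0.02(27.8)² − 0.0196(5140) + 3.2(40) = 55.3 − 15.4568 − 100.744 + 128 = 67.0992.
∂Q_d/∂M = −0.0196, so E_I = -0.0196·(5140/67.0992) ≈ -1.50.
E_I < 0: inferior good.

-1.50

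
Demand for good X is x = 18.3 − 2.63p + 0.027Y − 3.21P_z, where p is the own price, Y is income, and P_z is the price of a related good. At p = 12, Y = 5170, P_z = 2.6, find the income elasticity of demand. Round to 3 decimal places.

Evaluating quantity at (p, Y, P_z) gives x = 18.3 − 2.63(12) + 0.027(5170) − 3.21(2.6) = 18.3 − 31.56 + 139.59 − 8.346 = 117.984.
∂x/∂Y = +0.027, so E_I = 0.027·(5170/117.984) ≈ 1.183.
E_I > 1: normal good (luxury).

1.183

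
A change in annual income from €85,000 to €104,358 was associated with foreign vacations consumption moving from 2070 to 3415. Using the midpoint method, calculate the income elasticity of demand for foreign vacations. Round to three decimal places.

2.399

%ΔQ = (3415 − 2070)/[(2070+3415)/2] = 1345/2742.5 ≈ 0.4904.
%ΔY = (104,358 − 85,000)/[(85,000+104,358)/2] = 19358/94679 ≈ 0.2045.
E_I = %ΔQ/%ΔY ≈ 2.399.
E_I > 1: normal good (luxury).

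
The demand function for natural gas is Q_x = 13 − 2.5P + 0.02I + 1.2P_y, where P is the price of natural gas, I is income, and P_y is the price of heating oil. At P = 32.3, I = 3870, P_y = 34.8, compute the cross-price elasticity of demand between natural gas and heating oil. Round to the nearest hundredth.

0.81

Q_x = 13 − 2.5(32.3) + 0.02(3870) + 1.2(34.8) = 13 − 80.75 + 77.4 + 41.76 = 51.41.
∂Q_x/∂P_y = +1.2, so E_xy = 1.2·(34.8/51.41) ≈ 0.81.
E_xy > 0: the goods are substitutes.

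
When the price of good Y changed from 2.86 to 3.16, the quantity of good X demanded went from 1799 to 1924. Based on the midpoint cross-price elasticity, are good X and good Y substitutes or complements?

substitutes

%ΔQ_x = (1924 − 1799)/[(1799+1924)/2] = 125/1861.5 ≈ 0.0672.
%ΔP_y = (3.16 − 2.86)/[(2.86+3.16)/2] ≈ 0.0997.
E_xy = 0.0672/0.0997 ≈ 0.674.
E_xy > 0, so the goods are substitutes.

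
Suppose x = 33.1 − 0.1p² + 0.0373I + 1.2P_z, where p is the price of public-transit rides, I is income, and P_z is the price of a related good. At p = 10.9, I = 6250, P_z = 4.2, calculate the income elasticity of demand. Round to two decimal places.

Substituting, x = 33.1 − 0.1(10.9)² + 0.0373(6250) + 1.2(4.2) = 33.1 − 11.881 + 233.125 + 5.04 = 259.384.
∂x/∂I = +0.0373, so E_I = 0.0373·(6250/259.384) ≈ 0.90.
E_I ∈ (0,1): normal good (necessity).

0.90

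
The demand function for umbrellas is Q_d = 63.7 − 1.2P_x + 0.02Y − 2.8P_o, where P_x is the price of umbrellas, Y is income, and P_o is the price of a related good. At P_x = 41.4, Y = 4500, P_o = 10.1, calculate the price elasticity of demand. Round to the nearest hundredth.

-0.66

Evaluating quantity at (P_x, Y, P_o) gives Q_d = 63.7 − 1.2(41.4) + 0.02(4500) − 2.8(10.1) = 63.7 − 49.68 + 90 − 28.28 = 75.74.
∂Q_d/∂P_x = −1.2, so E_p = (−1.2)·(41.4/75.74) ≈ -0.66.
|E_p| < 1: demand is inelastic.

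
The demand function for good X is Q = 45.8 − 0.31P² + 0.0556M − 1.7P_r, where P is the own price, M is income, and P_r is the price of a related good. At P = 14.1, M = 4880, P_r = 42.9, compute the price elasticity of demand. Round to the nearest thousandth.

Substituting, Q = 45.8 − 0.31(14.1)² + 0.0556(4880) − 1.7(42.9) = 45.8 − 61.6311 + 271.328 − 72.93 = 182.5669.
∂Q/∂P = −2·0.31·P = -8.742, so E_p = -8.742·(14.1/182.5669) ≈ -0.675.
|E_p| < 1: demand is inelastic.

-0.675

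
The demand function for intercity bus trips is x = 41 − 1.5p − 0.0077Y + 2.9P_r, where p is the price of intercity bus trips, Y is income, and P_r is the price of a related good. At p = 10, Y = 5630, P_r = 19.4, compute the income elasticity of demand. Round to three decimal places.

Evaluating quantity at (p, Y, P_r) gives x = 41 − 1.5(10) − 0.0077(5630) + 2.9(19.4) = 41 − 15 − 43.351 + 56.26 = 38.909.
∂x/∂Y = −0.0077, so E_I = -0.0077·(5630/38.909) ≈ -1.114.
E_I < 0: inferior good.

-1.114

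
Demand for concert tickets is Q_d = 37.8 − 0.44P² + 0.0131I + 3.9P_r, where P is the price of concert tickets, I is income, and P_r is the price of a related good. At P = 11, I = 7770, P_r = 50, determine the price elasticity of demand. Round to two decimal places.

-0.38

At the given point, Q_d = 37.8 − 0.44(11)² + 0.0131(7770) + 3.9(50) = 37.8 − 53.24 + 101.787 + 195 = 281.347.
∂Q_d/∂P = −2·0.44·P = -9.68, so E_p = -9.68·(11/281.347) ≈ -0.38.
|E_p| < 1: demand is inelastic.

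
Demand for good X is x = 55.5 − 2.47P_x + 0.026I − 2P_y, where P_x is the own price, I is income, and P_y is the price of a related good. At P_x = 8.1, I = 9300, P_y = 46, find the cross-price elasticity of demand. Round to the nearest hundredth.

-0.50

x = 55.5 − 2.47(8.1) + 0.026(9300) − 2(46) = 55.5 − 20.007 + 241.8 − 92 = 185.293.
∂x/∂P_y = −2, so E_xy = -2·(46/185.293) ≈ -0.50.
E_xy < 0: the goods are complements.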